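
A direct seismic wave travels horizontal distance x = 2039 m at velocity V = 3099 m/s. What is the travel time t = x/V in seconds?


t = x / V
= 2039 / 3099
= 0.658 s

0.658


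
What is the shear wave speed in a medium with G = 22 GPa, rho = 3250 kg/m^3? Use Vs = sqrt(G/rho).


Convert G to Pa: G = 22e9 Pa
Compute G/rho = 22e9 / 3250 = 6769230.7692
Vs = sqrt(6769230.7692) = 2601.77 m/s

2601.77


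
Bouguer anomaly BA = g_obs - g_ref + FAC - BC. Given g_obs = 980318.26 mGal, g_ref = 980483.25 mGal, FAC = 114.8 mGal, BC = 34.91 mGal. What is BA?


BA = g_obs - g_ref + FAC - BC
= 980318.26 - 980483.25 + 114.8 - 34.91
= -85.1 mGal

-85.1


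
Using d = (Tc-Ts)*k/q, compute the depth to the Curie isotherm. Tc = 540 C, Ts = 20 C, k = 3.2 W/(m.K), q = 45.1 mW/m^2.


T_Curie - T_surf = 540 - 20 = 520 C
Convert q to W/m^2: 45.1 mW/m^2 = 0.0451 W/m^2
d = 520 * 3.2 / 0.0451 = 36895.79 m

36895.79


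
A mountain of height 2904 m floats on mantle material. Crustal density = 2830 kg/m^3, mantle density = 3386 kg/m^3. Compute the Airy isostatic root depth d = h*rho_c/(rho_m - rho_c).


rho_m - rho_c = 3386 - 2830 = 556
d = 2904 * 2830 / 556
= 8218320 / 556
= 14781.15 m

14781.15


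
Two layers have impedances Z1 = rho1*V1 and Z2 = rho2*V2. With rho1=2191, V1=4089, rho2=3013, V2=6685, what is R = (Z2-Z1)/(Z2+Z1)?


Z1 = 2191 * 4089 = 8958999
Z2 = 3013 * 6685 = 20141905
R = (20141905 - 8958999) / (20141905 + 8958999) = 11182906 / 29100904 = 0.3843

0.3843


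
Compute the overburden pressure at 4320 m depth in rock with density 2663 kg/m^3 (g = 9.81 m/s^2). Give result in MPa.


P = rho * g * z / 1e6
= 2663 * 9.81 * 4320 / 1e6
= 112855809.6 / 1e6
= 112.8558 MPa

112.8558


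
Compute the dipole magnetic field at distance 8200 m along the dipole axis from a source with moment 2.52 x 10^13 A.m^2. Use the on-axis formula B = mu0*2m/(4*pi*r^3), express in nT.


m = 2.52 x 10^13 = 25200000000000 A.m^2
2m = 50400000000000 A.m^2
r^3 = 8200^3 = 551368000000
B = (4pi*10^-7) * 50400000000000 / (4*pi * 551368000000) * 1e9
= 63334507.89637 / 6928694632897.99 * 1e9
= 9140.9005 nT

9140.9005


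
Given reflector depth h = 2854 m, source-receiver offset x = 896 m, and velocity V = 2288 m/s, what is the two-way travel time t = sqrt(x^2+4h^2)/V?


x^2 + 4h^2 = 896^2 + 4*2854^2 = 802816 + 32581264 = 33384080
sqrt(33384080) = 5777.8958
t = 5777.8958 / 2288 = 2.5253 s

2.5253


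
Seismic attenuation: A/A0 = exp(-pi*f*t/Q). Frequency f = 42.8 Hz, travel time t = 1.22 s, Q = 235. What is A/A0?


pi*f*t/Q = pi*42.8*1.22/235 = 0.698049
A/A0 = exp(-0.698049) = 0.497555

0.497555


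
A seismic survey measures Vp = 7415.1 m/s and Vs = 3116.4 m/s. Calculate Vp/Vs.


Vp/Vs = 7415.1 / 3116.4
= 2.3794

2.3794


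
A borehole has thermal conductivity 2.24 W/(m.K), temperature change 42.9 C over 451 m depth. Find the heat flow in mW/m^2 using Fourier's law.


q = k * dT / dz * 1000
= 2.24 * 42.9 / 451 * 1000
= 0.213073 * 1000
= 213.0732 mW/m^2

213.0732


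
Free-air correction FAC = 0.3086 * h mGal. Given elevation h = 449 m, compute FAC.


FAC = 0.3086 * h
= 0.3086 * 449
= 138.5614 mGal

138.5614


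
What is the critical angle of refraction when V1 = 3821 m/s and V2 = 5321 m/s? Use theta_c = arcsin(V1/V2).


V1/V2 = 3821/5321 = 0.718098
theta_c = arcsin(0.718098) = 45.8977 degrees

45.8977


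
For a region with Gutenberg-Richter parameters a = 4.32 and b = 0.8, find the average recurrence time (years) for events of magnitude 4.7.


log10(N) = 4.32 - 0.8*4.7 = 0.56
N = 10^0.56 = 3.630781
T = 1/N = 1/3.630781 = 0.2754 years

0.2754


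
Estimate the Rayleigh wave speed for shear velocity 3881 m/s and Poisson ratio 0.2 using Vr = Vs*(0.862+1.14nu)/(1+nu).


Numerator factor = 0.862 + 1.14*0.2 = 1.09
Denominator = 1 + 0.2 = 1.2
Vr = 3881 * 1.09 / 1.2 = 3525.24 m/s

3525.24


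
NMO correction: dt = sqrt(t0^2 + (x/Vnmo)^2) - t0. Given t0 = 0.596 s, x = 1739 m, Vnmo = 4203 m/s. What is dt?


x/Vnmo = 1739/4203 = 0.413752
(x/Vnmo)^2 = 0.171191
t0^2 = 0.355216
sqrt(0.355216 + 0.171191) = 0.725539
dt = 0.725539 - 0.596 = 0.129539

0.129539


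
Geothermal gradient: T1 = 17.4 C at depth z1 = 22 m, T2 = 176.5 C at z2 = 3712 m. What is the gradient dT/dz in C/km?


dT = 176.5 - 17.4 = 159.1 C
dz = 3712 - 22 = 3690 m
gradient = dT/dz * 1000 = 159.1/3690 * 1000 = 43.1165 C/km

43.1165


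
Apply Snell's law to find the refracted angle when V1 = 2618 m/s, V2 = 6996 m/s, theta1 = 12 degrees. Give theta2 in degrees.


sin(theta1) = sin(12 deg) = 0.207912
sin(theta2) = V2/V1 * sin(theta1) = 6996/2618 * 0.207912 = 0.555596
theta2 = arcsin(0.555596) = 33.7518 degrees

33.7518


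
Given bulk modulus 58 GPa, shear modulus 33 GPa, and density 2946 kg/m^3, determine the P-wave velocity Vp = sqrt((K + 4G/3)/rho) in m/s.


First compute the effective modulus:
K + 4G/3 = 58e9 + 4*33e9/3 = 102000000000.0 Pa
Then divide by density:
102000000000.0 / 2946 = 34623217.9226 Pa/(kg/m^3)
Take the square root:
Vp = sqrt(34623217.9226) = 5884.15 m/s

5884.15


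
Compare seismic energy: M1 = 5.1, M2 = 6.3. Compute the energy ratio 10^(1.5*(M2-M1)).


M2 - M1 = 6.3 - 5.1 = 1.2
1.5 * 1.2 = 1.8
ratio = 10^1.8 = 63.1

63.1


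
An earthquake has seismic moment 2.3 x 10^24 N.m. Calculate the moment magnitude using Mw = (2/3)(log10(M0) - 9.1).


log10(M0) = log10(2.3 x 10^24) = 24.3617
Mw = 2/3 * (24.3617 - 9.1)
= 2/3 * 15.2617
= 10.17

10.17


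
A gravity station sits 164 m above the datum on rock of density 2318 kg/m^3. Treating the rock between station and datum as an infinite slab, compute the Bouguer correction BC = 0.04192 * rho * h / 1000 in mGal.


BC = 0.04192 * rho * h / 1000
= 0.04192 * 2318 * 164 / 1000
= 15.936 mGal

15.936


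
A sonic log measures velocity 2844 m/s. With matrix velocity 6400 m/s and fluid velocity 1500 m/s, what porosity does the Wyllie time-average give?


1/V - 1/Vm = 1/2844 - 1/6400 = 0.00019537
1/Vf - 1/Vm = 1/1500 - 1/6400 = 0.00051042
phi = 0.00019537 / 0.00051042 = 0.3828

0.3828


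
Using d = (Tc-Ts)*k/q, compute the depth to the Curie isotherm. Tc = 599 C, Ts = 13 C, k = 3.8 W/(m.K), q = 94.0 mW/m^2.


T_Curie - T_surf = 599 - 13 = 586 C
Convert q to W/m^2: 94.0 mW/m^2 = 0.094 W/m^2
d = 586 * 3.8 / 0.094 = 23689.36 m

23689.36


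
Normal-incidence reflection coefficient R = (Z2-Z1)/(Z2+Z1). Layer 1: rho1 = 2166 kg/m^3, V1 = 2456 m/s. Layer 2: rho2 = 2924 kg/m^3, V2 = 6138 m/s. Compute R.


Z1 = 2166 * 2456 = 5319696
Z2 = 2924 * 6138 = 17947512
R = (17947512 - 5319696) / (17947512 + 5319696) = 12627816 / 23267208 = 0.5427

0.5427


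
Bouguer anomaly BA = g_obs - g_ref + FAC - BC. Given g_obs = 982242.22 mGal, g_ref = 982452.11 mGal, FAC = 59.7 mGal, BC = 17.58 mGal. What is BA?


BA = g_obs - g_ref + FAC - BC
= 982242.22 - 982452.11 + 59.7 - 17.58
= -167.77 mGal

-167.77


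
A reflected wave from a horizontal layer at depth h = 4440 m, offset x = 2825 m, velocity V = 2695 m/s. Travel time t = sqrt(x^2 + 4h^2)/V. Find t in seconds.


x^2 + 4h^2 = 2825^2 + 4*4440^2 = 7980625 + 78854400 = 86835025
sqrt(86835025) = 9318.5313
t = 9318.5313 / 2695 = 3.4577 s

3.4577


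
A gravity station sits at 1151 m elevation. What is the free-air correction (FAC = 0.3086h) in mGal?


FAC = 0.3086 * h
= 0.3086 * 1151
= 355.1986 mGal

355.1986


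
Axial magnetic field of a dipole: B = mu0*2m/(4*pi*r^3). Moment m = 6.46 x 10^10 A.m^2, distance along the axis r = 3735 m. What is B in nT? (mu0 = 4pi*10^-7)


m = 6.46 x 10^10 = 64600000000 A.m^2
2m = 129200000000 A.m^2
r^3 = 3735^3 = 52104090375
B = (4pi*10^-7) * 129200000000 / (4*pi * 52104090375) * 1e9
= 162357.508338 / 654759310176.31 * 1e9
= 247.9652 nT

247.9652


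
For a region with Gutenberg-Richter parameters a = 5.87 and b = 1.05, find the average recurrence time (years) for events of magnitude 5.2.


log10(N) = 5.87 - 1.05*5.2 = 0.41
N = 10^0.41 = 2.570396
T = 1/N = 1/2.570396 = 0.389 years

0.389


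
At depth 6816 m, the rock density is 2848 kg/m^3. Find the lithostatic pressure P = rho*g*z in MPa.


P = rho * g * z / 1e6
= 2848 * 9.81 * 6816 / 1e6
= 190431406.08 / 1e6
= 190.4314 MPa

190.4314


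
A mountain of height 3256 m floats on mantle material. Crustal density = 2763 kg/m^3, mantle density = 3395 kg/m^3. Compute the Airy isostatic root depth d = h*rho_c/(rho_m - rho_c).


rho_m - rho_c = 3395 - 2763 = 632
d = 3256 * 2763 / 632
= 8996328 / 632
= 14234.7 m

14234.7


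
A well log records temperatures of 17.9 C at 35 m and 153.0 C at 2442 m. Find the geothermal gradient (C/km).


dT = 153.0 - 17.9 = 135.1 C
dz = 2442 - 35 = 2407 m
gradient = dT/dz * 1000 = 135.1/2407 * 1000 = 56.128 C/km

56.128


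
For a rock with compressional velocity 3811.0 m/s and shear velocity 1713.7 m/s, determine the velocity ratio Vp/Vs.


Vp/Vs = 3811.0 / 1713.7
= 2.2238

2.2238


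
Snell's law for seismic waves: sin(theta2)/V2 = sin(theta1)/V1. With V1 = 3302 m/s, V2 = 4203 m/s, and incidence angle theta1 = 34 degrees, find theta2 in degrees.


sin(theta1) = sin(34 deg) = 0.559193
sin(theta2) = V2/V1 * sin(theta1) = 4203/3302 * 0.559193 = 0.711777
theta2 = arcsin(0.711777) = 45.3797 degrees

45.3797


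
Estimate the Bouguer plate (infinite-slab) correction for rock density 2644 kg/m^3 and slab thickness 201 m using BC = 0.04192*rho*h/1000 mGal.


BC = 0.04192 * rho * h / 1000
= 0.04192 * 2644 * 201 / 1000
= 22.2781 mGal

22.2781


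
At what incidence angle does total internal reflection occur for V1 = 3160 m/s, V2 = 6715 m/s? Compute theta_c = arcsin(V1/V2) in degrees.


V1/V2 = 3160/6715 = 0.470588
theta_c = arcsin(0.470588) = 28.0725 degrees

28.0725


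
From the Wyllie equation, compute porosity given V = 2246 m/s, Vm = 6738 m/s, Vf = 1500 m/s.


1/V - 1/Vm = 1/2246 - 1/6738 = 0.00029682
1/Vf - 1/Vm = 1/1500 - 1/6738 = 0.00051825
phi = 0.00029682 / 0.00051825 = 0.5727

0.5727


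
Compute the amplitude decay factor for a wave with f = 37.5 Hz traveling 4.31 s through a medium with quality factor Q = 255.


pi*f*t/Q = pi*37.5*4.31/255 = 1.991215
A/A0 = exp(-1.991215) = 0.136529

0.136529


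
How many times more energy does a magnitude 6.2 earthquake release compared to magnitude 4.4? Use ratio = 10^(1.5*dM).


M2 - M1 = 6.2 - 4.4 = 1.8
1.5 * 1.8 = 2.7
ratio = 10^2.7 = 501.19

501.19


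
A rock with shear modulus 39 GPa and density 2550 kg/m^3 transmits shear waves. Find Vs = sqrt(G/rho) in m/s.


Convert G to Pa: G = 39e9 Pa
Compute G/rho = 39e9 / 2550 = 15294117.6471
Vs = sqrt(15294117.6471) = 3910.77 m/s

3910.77


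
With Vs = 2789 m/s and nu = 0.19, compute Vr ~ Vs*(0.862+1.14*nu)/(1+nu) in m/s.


Numerator factor = 0.862 + 1.14*0.19 = 1.0786
Denominator = 1 + 0.19 = 1.19
Vr = 2789 * 1.0786 / 1.19 = 2527.91 m/s

2527.91


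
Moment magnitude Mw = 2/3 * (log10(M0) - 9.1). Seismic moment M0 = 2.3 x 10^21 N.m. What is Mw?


log10(M0) = log10(2.3 x 10^21) = 21.3617
Mw = 2/3 * (21.3617 - 9.1)
= 2/3 * 12.2617
= 8.17

8.17


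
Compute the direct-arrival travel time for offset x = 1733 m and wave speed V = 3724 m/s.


t = x / V
= 1733 / 3724
= 0.4654 s

0.4654


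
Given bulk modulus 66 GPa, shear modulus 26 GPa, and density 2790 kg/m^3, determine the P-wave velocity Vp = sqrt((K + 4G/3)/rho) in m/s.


First compute the effective modulus:
K + 4G/3 = 66e9 + 4*26e9/3 = 100666666666.67 Pa
Then divide by density:
100666666666.67 / 2790 = 36081242.5329 Pa/(kg/m^3)
Take the square root:
Vp = sqrt(36081242.5329) = 6006.77 m/s

6006.77


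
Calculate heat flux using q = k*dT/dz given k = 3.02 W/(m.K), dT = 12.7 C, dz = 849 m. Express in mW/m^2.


q = k * dT / dz * 1000
= 3.02 * 12.7 / 849 * 1000
= 0.045176 * 1000
= 45.1755 mW/m^2

45.1755


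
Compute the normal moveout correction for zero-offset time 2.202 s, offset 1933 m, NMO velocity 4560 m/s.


x/Vnmo = 1933/4560 = 0.423904
(x/Vnmo)^2 = 0.179694
t0^2 = 4.848804
sqrt(4.848804 + 0.179694) = 2.242431
dt = 2.242431 - 2.202 = 0.040431

0.040431


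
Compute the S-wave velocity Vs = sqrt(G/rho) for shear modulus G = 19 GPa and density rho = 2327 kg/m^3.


Convert G to Pa: G = 19e9 Pa
Compute G/rho = 19e9 / 2327 = 8165019.3382
Vs = sqrt(8165019.3382) = 2857.45 m/s

2857.45


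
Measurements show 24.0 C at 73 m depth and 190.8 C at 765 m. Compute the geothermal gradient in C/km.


dT = 190.8 - 24.0 = 166.8 C
dz = 765 - 73 = 692 m
gradient = dT/dz * 1000 = 166.8/692 * 1000 = 241.0405 C/km

241.0405


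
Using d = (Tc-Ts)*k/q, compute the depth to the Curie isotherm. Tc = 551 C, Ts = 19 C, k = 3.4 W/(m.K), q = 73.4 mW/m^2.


T_Curie - T_surf = 551 - 19 = 532 C
Convert q to W/m^2: 73.4 mW/m^2 = 0.0734 W/m^2
d = 532 * 3.4 / 0.0734 = 24643.05 m

24643.05


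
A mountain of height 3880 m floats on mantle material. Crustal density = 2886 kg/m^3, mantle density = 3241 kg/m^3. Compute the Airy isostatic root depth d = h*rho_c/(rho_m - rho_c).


rho_m - rho_c = 3241 - 2886 = 355
d = 3880 * 2886 / 355
= 11197680 / 355
= 31542.76 m

31542.76


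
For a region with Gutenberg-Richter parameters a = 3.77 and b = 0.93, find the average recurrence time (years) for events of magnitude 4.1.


log10(N) = 3.77 - 0.93*4.1 = -0.043
N = 10^-0.043 = 0.905733
T = 1/N = 1/0.905733 = 1.1041 years

1.1041


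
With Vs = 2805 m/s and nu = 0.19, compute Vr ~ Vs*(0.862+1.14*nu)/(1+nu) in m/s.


Numerator factor = 0.862 + 1.14*0.19 = 1.0786
Denominator = 1 + 0.19 = 1.19
Vr = 2805 * 1.0786 / 1.19 = 2542.41 m/s

2542.41


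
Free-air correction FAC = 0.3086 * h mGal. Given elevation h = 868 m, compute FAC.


FAC = 0.3086 * h
= 0.3086 * 868
= 267.8648 mGal

267.8648


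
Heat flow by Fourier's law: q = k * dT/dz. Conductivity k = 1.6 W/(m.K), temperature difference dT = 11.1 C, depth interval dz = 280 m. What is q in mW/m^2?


q = k * dT / dz * 1000
= 1.6 * 11.1 / 280 * 1000
= 0.063429 * 1000
= 63.4286 mW/m^2

63.4286


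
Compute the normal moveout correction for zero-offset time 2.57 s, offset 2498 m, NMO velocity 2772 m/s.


x/Vnmo = 2498/2772 = 0.901154
(x/Vnmo)^2 = 0.812079
t0^2 = 6.6049
sqrt(6.6049 + 0.812079) = 2.723413
dt = 2.723413 - 2.57 = 0.153413

0.153413


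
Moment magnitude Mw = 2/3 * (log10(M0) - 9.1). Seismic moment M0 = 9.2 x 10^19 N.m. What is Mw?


log10(M0) = log10(9.2 x 10^19) = 19.9638
Mw = 2/3 * (19.9638 - 9.1)
= 2/3 * 10.8638
= 7.24

7.24


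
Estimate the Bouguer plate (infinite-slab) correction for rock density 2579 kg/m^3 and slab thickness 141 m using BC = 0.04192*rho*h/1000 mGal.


BC = 0.04192 * rho * h / 1000
= 0.04192 * 2579 * 141 / 1000
= 15.2437 mGal

15.2437


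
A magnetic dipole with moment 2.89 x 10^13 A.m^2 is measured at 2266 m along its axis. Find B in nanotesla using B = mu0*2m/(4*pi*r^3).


m = 2.89 x 10^13 = 28900000000000 A.m^2
2m = 57800000000000 A.m^2
r^3 = 2266^3 = 11635357096
B = (4pi*10^-7) * 57800000000000 / (4*pi * 11635357096) * 1e9
= 72633622.150996 / 146214209498.75 * 1e9
= 496761.7197 nT

496761.7197


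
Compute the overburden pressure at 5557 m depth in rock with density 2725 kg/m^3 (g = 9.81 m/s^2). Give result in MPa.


P = rho * g * z / 1e6
= 2725 * 9.81 * 5557 / 1e6
= 148551113.25 / 1e6
= 148.5511 MPa

148.5511


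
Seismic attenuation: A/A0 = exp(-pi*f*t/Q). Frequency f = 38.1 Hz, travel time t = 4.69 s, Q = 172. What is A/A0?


pi*f*t/Q = pi*38.1*4.69/172 = 3.263768
A/A0 = exp(-3.263768) = 0.038244

0.038244


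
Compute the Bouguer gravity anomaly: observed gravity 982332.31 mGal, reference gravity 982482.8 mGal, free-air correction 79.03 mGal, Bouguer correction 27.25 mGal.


BA = g_obs - g_ref + FAC - BC
= 982332.31 - 982482.8 + 79.03 - 27.25
= -98.71 mGal

-98.71


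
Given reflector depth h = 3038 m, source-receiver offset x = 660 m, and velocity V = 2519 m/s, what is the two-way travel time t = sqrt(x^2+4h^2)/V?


x^2 + 4h^2 = 660^2 + 4*3038^2 = 435600 + 36917776 = 37353376
sqrt(37353376) = 6111.7408
t = 6111.7408 / 2519 = 2.4263 s

2.4263


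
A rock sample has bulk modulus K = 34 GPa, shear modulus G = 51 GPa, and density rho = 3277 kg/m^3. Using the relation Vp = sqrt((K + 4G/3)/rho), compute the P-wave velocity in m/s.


First compute the effective modulus:
K + 4G/3 = 34e9 + 4*51e9/3 = 102000000000.0 Pa
Then divide by density:
102000000000.0 / 3277 = 31126029.9054 Pa/(kg/m^3)
Take the square root:
Vp = sqrt(31126029.9054) = 5579.07 m/s

5579.07


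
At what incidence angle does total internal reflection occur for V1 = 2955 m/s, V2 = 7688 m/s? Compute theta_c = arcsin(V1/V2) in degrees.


V1/V2 = 2955/7688 = 0.384365
theta_c = arcsin(0.384365) = 22.6043 degrees

22.6043


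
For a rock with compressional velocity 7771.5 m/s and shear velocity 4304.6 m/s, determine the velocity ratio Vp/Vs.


Vp/Vs = 7771.5 / 4304.6
= 1.8054

1.8054


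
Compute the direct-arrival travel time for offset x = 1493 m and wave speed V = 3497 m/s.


t = x / V
= 1493 / 3497
= 0.4269 s

0.4269


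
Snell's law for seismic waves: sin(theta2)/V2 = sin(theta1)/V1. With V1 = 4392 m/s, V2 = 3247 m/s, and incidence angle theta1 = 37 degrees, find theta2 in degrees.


sin(theta1) = sin(37 deg) = 0.601815
sin(theta2) = V2/V1 * sin(theta1) = 3247/4392 * 0.601815 = 0.444921
theta2 = arcsin(0.444921) = 26.4183 degrees

26.4183


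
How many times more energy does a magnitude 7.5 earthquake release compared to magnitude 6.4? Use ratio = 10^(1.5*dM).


M2 - M1 = 7.5 - 6.4 = 1.1
1.5 * 1.1 = 1.65
ratio = 10^1.65 = 44.67

44.67


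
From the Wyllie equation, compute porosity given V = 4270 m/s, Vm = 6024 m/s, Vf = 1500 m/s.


1/V - 1/Vm = 1/4270 - 1/6024 = 6.819e-05
1/Vf - 1/Vm = 1/1500 - 1/6024 = 0.00050066
phi = 6.819e-05 / 0.00050066 = 0.1362

0.1362


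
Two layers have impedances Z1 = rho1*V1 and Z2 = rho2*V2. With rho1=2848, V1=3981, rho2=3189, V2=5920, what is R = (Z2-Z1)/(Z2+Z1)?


Z1 = 2848 * 3981 = 11337888
Z2 = 3189 * 5920 = 18878880
R = (18878880 - 11337888) / (18878880 + 11337888) = 7540992 / 30216768 = 0.2496

0.2496


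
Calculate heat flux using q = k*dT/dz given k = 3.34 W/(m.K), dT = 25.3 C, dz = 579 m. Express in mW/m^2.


q = k * dT / dz * 1000
= 3.34 * 25.3 / 579 * 1000
= 0.145945 * 1000
= 145.9447 mW/m^2

145.9447


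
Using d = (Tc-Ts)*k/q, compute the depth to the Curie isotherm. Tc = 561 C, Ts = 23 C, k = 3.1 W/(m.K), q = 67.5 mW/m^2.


T_Curie - T_surf = 561 - 23 = 538 C
Convert q to W/m^2: 67.5 mW/m^2 = 0.0675 W/m^2
d = 538 * 3.1 / 0.0675 = 24708.15 m

24708.15


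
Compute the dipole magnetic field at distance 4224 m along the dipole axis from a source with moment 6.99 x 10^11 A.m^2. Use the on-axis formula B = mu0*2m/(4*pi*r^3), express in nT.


m = 6.99 x 10^11 = 699000000000 A.m^2
2m = 1398000000000 A.m^2
r^3 = 4224^3 = 75365351424
B = (4pi*10^-7) * 1398000000000 / (4*pi * 75365351424) * 1e9
= 1756778.611887 / 947068937475.41 * 1e9
= 1854.9638 nT

1854.9638


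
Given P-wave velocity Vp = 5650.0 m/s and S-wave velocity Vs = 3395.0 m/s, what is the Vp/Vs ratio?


Vp/Vs = 5650.0 / 3395.0
= 1.6642

1.6642


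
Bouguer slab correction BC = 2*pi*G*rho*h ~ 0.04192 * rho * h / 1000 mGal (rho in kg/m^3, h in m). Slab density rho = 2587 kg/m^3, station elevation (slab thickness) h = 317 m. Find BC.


BC = 0.04192 * rho * h / 1000
= 0.04192 * 2587 * 317 / 1000
= 34.3777 mGal

34.3777


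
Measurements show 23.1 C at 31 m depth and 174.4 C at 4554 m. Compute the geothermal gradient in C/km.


dT = 174.4 - 23.1 = 151.3 C
dz = 4554 - 31 = 4523 m
gradient = dT/dz * 1000 = 151.3/4523 * 1000 = 33.4512 C/km

33.4512


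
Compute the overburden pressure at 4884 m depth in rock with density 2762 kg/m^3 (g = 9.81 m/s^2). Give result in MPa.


P = rho * g * z / 1e6
= 2762 * 9.81 * 4884 / 1e6
= 132333054.48 / 1e6
= 132.3331 MPa

132.3331


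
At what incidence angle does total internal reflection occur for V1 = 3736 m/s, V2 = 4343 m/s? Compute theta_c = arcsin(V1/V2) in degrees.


V1/V2 = 3736/4343 = 0.860235
theta_c = arcsin(0.860235) = 59.343 degrees

59.343


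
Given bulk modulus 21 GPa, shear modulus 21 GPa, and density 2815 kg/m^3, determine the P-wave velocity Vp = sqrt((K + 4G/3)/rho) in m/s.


First compute the effective modulus:
K + 4G/3 = 21e9 + 4*21e9/3 = 49000000000.0 Pa
Then divide by density:
49000000000.0 / 2815 = 17406749.556 Pa/(kg/m^3)
Take the square root:
Vp = sqrt(17406749.556) = 4172.14 m/s

4172.14


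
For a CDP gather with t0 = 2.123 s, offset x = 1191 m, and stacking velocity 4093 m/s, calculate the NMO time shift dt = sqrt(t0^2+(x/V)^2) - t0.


x/Vnmo = 1191/4093 = 0.290985
(x/Vnmo)^2 = 0.084672
t0^2 = 4.507129
sqrt(4.507129 + 0.084672) = 2.142849
dt = 2.142849 - 2.123 = 0.019849

0.019849


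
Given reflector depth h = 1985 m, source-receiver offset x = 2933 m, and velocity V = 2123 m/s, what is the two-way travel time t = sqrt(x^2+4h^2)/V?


x^2 + 4h^2 = 2933^2 + 4*1985^2 = 8602489 + 15760900 = 24363389
sqrt(24363389) = 4935.9284
t = 4935.9284 / 2123 = 2.325 s

2.325


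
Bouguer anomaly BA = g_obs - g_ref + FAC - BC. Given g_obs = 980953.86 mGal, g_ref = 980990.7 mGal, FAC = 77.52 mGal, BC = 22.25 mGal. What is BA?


BA = g_obs - g_ref + FAC - BC
= 980953.86 - 980990.7 + 77.52 - 22.25
= 18.43 mGal

18.43


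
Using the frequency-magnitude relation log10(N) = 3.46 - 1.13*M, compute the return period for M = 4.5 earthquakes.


log10(N) = 3.46 - 1.13*4.5 = -1.625
N = 10^-1.625 = 0.023714
T = 1/N = 1/0.023714 = 42.1697 years

42.1697


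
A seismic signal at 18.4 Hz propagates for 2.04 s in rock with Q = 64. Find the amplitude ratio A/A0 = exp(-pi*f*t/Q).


pi*f*t/Q = pi*18.4*2.04/64 = 1.842544
A/A0 = exp(-1.842544) = 0.158414

0.158414


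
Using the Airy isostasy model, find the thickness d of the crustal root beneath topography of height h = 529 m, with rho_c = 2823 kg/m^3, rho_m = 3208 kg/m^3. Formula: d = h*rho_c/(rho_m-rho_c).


rho_m - rho_c = 3208 - 2823 = 385
d = 529 * 2823 / 385
= 1493367 / 385
= 3878.88 m

3878.88


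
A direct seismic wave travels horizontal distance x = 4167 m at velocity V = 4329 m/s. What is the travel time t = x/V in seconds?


t = x / V
= 4167 / 4329
= 0.9626 s

0.9626


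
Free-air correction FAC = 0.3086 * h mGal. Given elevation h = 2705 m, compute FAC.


FAC = 0.3086 * h
= 0.3086 * 2705
= 834.763 mGal

834.763


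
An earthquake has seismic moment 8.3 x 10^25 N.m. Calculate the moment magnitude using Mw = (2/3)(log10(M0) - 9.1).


log10(M0) = log10(8.3 x 10^25) = 25.9191
Mw = 2/3 * (25.9191 - 9.1)
= 2/3 * 16.8191
= 11.21

11.21


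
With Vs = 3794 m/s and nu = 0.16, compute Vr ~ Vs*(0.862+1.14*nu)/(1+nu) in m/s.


Numerator factor = 0.862 + 1.14*0.16 = 1.0444
Denominator = 1 + 0.16 = 1.16
Vr = 3794 * 1.0444 / 1.16 = 3415.91 m/s

3415.91


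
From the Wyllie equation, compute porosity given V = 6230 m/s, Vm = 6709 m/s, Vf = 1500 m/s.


1/V - 1/Vm = 1/6230 - 1/6709 = 1.146e-05
1/Vf - 1/Vm = 1/1500 - 1/6709 = 0.00051761
phi = 1.146e-05 / 0.00051761 = 0.0221

0.0221


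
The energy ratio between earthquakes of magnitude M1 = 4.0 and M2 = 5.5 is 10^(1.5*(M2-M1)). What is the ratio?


M2 - M1 = 5.5 - 4.0 = 1.5
1.5 * 1.5 = 2.25
ratio = 10^2.25 = 177.83

177.83


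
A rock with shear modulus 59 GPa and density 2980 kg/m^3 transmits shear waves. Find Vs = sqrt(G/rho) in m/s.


Convert G to Pa: G = 59e9 Pa
Compute G/rho = 59e9 / 2980 = 19798657.7181
Vs = sqrt(19798657.7181) = 4449.57 m/s

4449.57


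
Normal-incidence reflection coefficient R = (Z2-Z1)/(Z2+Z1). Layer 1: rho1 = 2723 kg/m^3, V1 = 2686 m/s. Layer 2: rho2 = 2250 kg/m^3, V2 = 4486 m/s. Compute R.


Z1 = 2723 * 2686 = 7313978
Z2 = 2250 * 4486 = 10093500
R = (10093500 - 7313978) / (10093500 + 7313978) = 2779522 / 17407478 = 0.1597

0.1597


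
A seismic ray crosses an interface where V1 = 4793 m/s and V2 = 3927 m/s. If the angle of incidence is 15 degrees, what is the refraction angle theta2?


sin(theta1) = sin(15 deg) = 0.258819
sin(theta2) = V2/V1 * sin(theta1) = 3927/4793 * 0.258819 = 0.212056
theta2 = arcsin(0.212056) = 12.2428 degrees

12.2428


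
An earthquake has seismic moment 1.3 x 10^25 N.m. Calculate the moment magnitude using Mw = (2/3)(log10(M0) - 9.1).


log10(M0) = log10(1.3 x 10^25) = 25.1139
Mw = 2/3 * (25.1139 - 9.1)
= 2/3 * 16.0139
= 10.68

10.68


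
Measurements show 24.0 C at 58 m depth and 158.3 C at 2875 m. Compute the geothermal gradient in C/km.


dT = 158.3 - 24.0 = 134.3 C
dz = 2875 - 58 = 2817 m
gradient = dT/dz * 1000 = 134.3/2817 * 1000 = 47.6748 C/km

47.6748


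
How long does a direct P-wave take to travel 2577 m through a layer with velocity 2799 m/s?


t = x / V
= 2577 / 2799
= 0.9207 s

0.9207


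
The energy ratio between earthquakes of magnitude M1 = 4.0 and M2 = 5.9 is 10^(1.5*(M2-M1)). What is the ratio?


M2 - M1 = 5.9 - 4.0 = 1.9
1.5 * 1.9 = 2.85
ratio = 10^2.85 = 707.95

707.95


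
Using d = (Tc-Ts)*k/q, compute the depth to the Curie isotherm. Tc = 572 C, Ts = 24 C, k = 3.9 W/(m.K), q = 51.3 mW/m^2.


T_Curie - T_surf = 572 - 24 = 548 C
Convert q to W/m^2: 51.3 mW/m^2 = 0.0513 W/m^2
d = 548 * 3.9 / 0.0513 = 41660.82 m

41660.82


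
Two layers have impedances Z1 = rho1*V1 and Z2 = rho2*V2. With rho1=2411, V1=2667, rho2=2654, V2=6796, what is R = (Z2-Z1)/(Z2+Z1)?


Z1 = 2411 * 2667 = 6430137
Z2 = 2654 * 6796 = 18036584
R = (18036584 - 6430137) / (18036584 + 6430137) = 11606447 / 24466721 = 0.4744

0.4744


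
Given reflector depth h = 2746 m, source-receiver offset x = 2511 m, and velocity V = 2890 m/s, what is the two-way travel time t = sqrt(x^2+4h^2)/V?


x^2 + 4h^2 = 2511^2 + 4*2746^2 = 6305121 + 30162064 = 36467185
sqrt(36467185) = 6038.8066
t = 6038.8066 / 2890 = 2.0896 s

2.0896


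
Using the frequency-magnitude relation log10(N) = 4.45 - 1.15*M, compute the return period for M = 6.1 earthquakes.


log10(N) = 4.45 - 1.15*6.1 = -2.565
N = 10^-2.565 = 0.002723
T = 1/N = 1/0.002723 = 367.2823 years

367.2823


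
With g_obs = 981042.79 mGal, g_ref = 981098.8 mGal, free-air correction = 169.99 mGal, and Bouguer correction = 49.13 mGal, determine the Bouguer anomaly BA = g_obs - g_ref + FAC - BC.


BA = g_obs - g_ref + FAC - BC
= 981042.79 - 981098.8 + 169.99 - 49.13
= 64.85 mGal

64.85


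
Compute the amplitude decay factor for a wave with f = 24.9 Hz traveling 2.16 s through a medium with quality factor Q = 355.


pi*f*t/Q = pi*24.9*2.16/355 = 0.475965
A/A0 = exp(-0.475965) = 0.621285

0.621285


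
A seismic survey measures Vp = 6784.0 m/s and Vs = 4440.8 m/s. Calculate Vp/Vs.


Vp/Vs = 6784.0 / 4440.8
= 1.5277

1.5277


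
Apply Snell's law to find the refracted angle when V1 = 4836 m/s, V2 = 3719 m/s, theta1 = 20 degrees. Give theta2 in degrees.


sin(theta1) = sin(20 deg) = 0.34202
sin(theta2) = V2/V1 * sin(theta1) = 3719/4836 * 0.34202 = 0.263022
theta2 = arcsin(0.263022) = 15.2494 degrees

15.2494


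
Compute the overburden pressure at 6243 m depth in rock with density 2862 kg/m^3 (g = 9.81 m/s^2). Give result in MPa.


P = rho * g * z / 1e6
= 2862 * 9.81 * 6243 / 1e6
= 175279841.46 / 1e6
= 175.2798 MPa

175.2798


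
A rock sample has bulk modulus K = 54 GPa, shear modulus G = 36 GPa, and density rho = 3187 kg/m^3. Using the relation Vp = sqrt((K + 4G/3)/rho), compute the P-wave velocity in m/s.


First compute the effective modulus:
K + 4G/3 = 54e9 + 4*36e9/3 = 102000000000.0 Pa
Then divide by density:
102000000000.0 / 3187 = 32005020.3954 Pa/(kg/m^3)
Take the square root:
Vp = sqrt(32005020.3954) = 5657.3 m/s

5657.3


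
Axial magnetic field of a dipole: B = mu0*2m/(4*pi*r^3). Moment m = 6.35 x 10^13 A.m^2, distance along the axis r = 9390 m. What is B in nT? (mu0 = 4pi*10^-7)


m = 6.35 x 10^13 = 63500000000000 A.m^2
2m = 127000000000000 A.m^2
r^3 = 9390^3 = 827936019000
B = (4pi*10^-7) * 127000000000000 / (4*pi * 827936019000) * 1e9
= 159592906.802361 / 10404150859731.12 * 1e9
= 15339.3495 nT

15339.3495


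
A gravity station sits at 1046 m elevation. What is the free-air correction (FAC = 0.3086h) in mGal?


FAC = 0.3086 * h
= 0.3086 * 1046
= 322.7956 mGal

322.7956


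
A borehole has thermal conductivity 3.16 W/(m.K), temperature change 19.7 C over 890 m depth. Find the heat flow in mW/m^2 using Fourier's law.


q = k * dT / dz * 1000
= 3.16 * 19.7 / 890 * 1000
= 0.069946 * 1000
= 69.9461 mW/m^2

69.9461


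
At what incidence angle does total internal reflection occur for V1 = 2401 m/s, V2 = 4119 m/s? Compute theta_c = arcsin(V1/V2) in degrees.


V1/V2 = 2401/4119 = 0.582908
theta_c = arcsin(0.582908) = 35.6554 degrees

35.6554


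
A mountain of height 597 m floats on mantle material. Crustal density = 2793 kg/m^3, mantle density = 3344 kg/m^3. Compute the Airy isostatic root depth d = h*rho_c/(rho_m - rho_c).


rho_m - rho_c = 3344 - 2793 = 551
d = 597 * 2793 / 551
= 1667421 / 551
= 3026.17 m

3026.17


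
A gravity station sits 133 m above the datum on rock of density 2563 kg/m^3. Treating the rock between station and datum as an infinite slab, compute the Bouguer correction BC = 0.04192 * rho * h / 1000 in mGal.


BC = 0.04192 * rho * h / 1000
= 0.04192 * 2563 * 133 / 1000
= 14.2896 mGal

14.2896


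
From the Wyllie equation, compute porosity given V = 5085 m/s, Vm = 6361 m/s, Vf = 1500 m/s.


1/V - 1/Vm = 1/5085 - 1/6361 = 3.945e-05
1/Vf - 1/Vm = 1/1500 - 1/6361 = 0.00050946
phi = 3.945e-05 / 0.00050946 = 0.0774

0.0774


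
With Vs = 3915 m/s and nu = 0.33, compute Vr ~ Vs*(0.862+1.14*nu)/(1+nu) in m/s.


Numerator factor = 0.862 + 1.14*0.33 = 1.2382
Denominator = 1 + 0.33 = 1.33
Vr = 3915 * 1.2382 / 1.33 = 3644.78 m/s

3644.78


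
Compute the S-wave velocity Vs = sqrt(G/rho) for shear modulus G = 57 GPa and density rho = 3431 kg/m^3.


Convert G to Pa: G = 57e9 Pa
Compute G/rho = 57e9 / 3431 = 16613232.2938
Vs = sqrt(16613232.2938) = 4075.93 m/s

4075.93


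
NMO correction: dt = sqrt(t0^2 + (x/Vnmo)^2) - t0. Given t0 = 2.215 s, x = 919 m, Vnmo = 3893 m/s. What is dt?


x/Vnmo = 919/3893 = 0.236065
(x/Vnmo)^2 = 0.055727
t0^2 = 4.906225
sqrt(4.906225 + 0.055727) = 2.227544
dt = 2.227544 - 2.215 = 0.012544

0.012544


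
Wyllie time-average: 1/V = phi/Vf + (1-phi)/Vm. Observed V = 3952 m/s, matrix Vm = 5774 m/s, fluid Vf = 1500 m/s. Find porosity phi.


1/V - 1/Vm = 1/3952 - 1/5774 = 7.985e-05
1/Vf - 1/Vm = 1/1500 - 1/5774 = 0.00049348
phi = 7.985e-05 / 0.00049348 = 0.1618

0.1618


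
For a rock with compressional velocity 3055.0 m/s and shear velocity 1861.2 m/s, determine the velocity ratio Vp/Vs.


Vp/Vs = 3055.0 / 1861.2
= 1.6414

1.6414


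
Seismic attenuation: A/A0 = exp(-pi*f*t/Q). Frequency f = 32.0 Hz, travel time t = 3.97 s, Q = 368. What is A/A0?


pi*f*t/Q = pi*32.0*3.97/368 = 1.084532
A/A0 = exp(-1.084532) = 0.33806

0.33806


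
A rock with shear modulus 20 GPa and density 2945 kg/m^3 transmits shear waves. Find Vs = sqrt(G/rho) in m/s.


Convert G to Pa: G = 20e9 Pa
Compute G/rho = 20e9 / 2945 = 6791171.4771
Vs = sqrt(6791171.4771) = 2605.99 m/s

2605.99


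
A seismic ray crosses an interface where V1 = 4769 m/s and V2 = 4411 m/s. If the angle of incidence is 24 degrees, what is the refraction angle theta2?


sin(theta1) = sin(24 deg) = 0.406737
sin(theta2) = V2/V1 * sin(theta1) = 4411/4769 * 0.406737 = 0.376204
theta2 = arcsin(0.376204) = 22.0987 degrees

22.0987


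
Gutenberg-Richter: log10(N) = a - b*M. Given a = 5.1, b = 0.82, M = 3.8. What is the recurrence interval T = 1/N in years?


log10(N) = 5.1 - 0.82*3.8 = 1.984
N = 10^1.984 = 96.382902
T = 1/N = 1/96.382902 = 0.0104 years

0.0104


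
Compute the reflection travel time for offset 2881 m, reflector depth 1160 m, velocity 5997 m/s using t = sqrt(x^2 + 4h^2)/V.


x^2 + 4h^2 = 2881^2 + 4*1160^2 = 8300161 + 5382400 = 13682561
sqrt(13682561) = 3698.9946
t = 3698.9946 / 5997 = 0.6168 s

0.6168


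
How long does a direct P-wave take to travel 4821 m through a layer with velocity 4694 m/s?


t = x / V
= 4821 / 4694
= 1.0271 s

1.0271


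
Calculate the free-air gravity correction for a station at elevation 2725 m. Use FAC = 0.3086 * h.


FAC = 0.3086 * h
= 0.3086 * 2725
= 840.935 mGal

840.935


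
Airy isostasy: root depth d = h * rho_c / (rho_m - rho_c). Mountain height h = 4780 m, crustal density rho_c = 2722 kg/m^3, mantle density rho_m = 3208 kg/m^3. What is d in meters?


rho_m - rho_c = 3208 - 2722 = 486
d = 4780 * 2722 / 486
= 13011160 / 486
= 26771.93 m

26771.93


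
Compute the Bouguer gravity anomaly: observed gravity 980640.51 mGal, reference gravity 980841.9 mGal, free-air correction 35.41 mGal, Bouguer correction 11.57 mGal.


BA = g_obs - g_ref + FAC - BC
= 980640.51 - 980841.9 + 35.41 - 11.57
= -177.55 mGal

-177.55


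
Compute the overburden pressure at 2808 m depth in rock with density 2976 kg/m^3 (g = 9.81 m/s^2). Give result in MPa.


P = rho * g * z / 1e6
= 2976 * 9.81 * 2808 / 1e6
= 81978324.48 / 1e6
= 81.9783 MPa

81.9783


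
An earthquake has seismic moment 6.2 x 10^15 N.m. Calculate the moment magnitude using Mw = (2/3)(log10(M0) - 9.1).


log10(M0) = log10(6.2 x 10^15) = 15.7924
Mw = 2/3 * (15.7924 - 9.1)
= 2/3 * 6.6924
= 4.46

4.46


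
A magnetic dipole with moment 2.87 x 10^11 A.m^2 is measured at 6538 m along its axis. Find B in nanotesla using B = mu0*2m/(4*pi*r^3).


m = 2.87 x 10^11 = 287000000000 A.m^2
2m = 574000000000 A.m^2
r^3 = 6538^3 = 279469712872
B = (4pi*10^-7) * 574000000000 / (4*pi * 279469712872) * 1e9
= 721309.673264 / 3511919987438.1 * 1e9
= 205.389 nT

205.389


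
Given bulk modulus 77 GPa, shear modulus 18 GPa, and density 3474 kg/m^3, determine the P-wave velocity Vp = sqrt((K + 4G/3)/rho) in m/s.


First compute the effective modulus:
K + 4G/3 = 77e9 + 4*18e9/3 = 101000000000.0 Pa
Then divide by density:
101000000000.0 / 3474 = 29073114.5653 Pa/(kg/m^3)
Take the square root:
Vp = sqrt(29073114.5653) = 5391.95 m/s

5391.95


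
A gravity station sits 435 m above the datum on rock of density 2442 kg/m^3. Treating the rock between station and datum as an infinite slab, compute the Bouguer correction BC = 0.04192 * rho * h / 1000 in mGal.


BC = 0.04192 * rho * h / 1000
= 0.04192 * 2442 * 435 / 1000
= 44.5304 mGal

44.5304


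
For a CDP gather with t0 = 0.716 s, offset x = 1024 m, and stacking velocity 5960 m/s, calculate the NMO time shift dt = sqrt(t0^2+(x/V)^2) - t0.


x/Vnmo = 1024/5960 = 0.171812
(x/Vnmo)^2 = 0.029519
t0^2 = 0.512656
sqrt(0.512656 + 0.029519) = 0.736326
dt = 0.736326 - 0.716 = 0.020326

0.020326


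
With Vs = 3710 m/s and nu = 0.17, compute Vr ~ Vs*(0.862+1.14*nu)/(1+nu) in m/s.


Numerator factor = 0.862 + 1.14*0.17 = 1.0558
Denominator = 1 + 0.17 = 1.17
Vr = 3710 * 1.0558 / 1.17 = 3347.88 m/s

3347.88


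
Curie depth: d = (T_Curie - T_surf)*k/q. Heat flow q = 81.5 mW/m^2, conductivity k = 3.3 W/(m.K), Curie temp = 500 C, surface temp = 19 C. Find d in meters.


T_Curie - T_surf = 500 - 19 = 481 C
Convert q to W/m^2: 81.5 mW/m^2 = 0.0815 W/m^2
d = 481 * 3.3 / 0.0815 = 19476.07 m

19476.07


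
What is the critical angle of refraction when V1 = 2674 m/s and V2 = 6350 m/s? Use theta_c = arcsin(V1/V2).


V1/V2 = 2674/6350 = 0.421102
theta_c = arcsin(0.421102) = 24.9042 degrees

24.9042


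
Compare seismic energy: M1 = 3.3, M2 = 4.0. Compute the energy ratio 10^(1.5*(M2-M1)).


M2 - M1 = 4.0 - 3.3 = 0.7
1.5 * 0.7 = 1.05
ratio = 10^1.05 = 11.22

11.22


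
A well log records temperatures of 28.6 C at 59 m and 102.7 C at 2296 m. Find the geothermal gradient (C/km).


dT = 102.7 - 28.6 = 74.1 C
dz = 2296 - 59 = 2237 m
gradient = dT/dz * 1000 = 74.1/2237 * 1000 = 33.1247 C/km

33.1247


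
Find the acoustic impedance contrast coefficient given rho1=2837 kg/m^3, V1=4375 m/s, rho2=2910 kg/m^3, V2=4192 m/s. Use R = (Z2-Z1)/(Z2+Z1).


Z1 = 2837 * 4375 = 12411875
Z2 = 2910 * 4192 = 12198720
R = (12198720 - 12411875) / (12198720 + 12411875) = -213155 / 24610595 = -0.0087

-0.0087


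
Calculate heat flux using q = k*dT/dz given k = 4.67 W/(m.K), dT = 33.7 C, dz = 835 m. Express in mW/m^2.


q = k * dT / dz * 1000
= 4.67 * 33.7 / 835 * 1000
= 0.188478 * 1000
= 188.4778 mW/m^2

188.4778


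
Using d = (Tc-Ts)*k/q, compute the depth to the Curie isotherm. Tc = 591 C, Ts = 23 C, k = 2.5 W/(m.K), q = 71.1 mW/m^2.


T_Curie - T_surf = 591 - 23 = 568 C
Convert q to W/m^2: 71.1 mW/m^2 = 0.0711 W/m^2
d = 568 * 2.5 / 0.0711 = 19971.87 m

19971.87


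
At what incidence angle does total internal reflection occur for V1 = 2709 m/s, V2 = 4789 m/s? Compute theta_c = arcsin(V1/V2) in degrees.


V1/V2 = 2709/4789 = 0.565671
theta_c = arcsin(0.565671) = 34.4489 degrees

34.4489


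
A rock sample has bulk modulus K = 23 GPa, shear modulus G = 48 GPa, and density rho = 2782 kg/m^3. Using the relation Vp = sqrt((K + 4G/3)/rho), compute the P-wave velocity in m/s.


First compute the effective modulus:
K + 4G/3 = 23e9 + 4*48e9/3 = 87000000000.0 Pa
Then divide by density:
87000000000.0 / 2782 = 31272465.8519 Pa/(kg/m^3)
Take the square root:
Vp = sqrt(31272465.8519) = 5592.18 m/s

5592.18


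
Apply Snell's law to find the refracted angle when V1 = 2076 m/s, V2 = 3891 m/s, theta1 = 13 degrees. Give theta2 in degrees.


sin(theta1) = sin(13 deg) = 0.224951
sin(theta2) = V2/V1 * sin(theta1) = 3891/2076 * 0.224951 = 0.421621
theta2 = arcsin(0.421621) = 24.937 degrees

24.937


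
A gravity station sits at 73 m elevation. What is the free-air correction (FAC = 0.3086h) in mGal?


FAC = 0.3086 * h
= 0.3086 * 73
= 22.5278 mGal

22.5278


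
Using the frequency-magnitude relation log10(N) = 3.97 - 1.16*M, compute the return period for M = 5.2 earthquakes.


log10(N) = 3.97 - 1.16*5.2 = -2.062
N = 10^-2.062 = 0.00867
T = 1/N = 1/0.00867 = 115.3453 years

115.3453


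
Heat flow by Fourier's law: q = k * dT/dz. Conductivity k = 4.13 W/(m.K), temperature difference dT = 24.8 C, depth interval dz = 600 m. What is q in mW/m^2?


q = k * dT / dz * 1000
= 4.13 * 24.8 / 600 * 1000
= 0.170707 * 1000
= 170.7067 mW/m^2

170.7067


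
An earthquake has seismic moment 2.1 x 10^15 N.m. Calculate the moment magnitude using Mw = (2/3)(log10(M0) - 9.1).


log10(M0) = log10(2.1 x 10^15) = 15.3222
Mw = 2/3 * (15.3222 - 9.1)
= 2/3 * 6.2222
= 4.15

4.15


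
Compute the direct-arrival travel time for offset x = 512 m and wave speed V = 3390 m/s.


t = x / V
= 512 / 3390
= 0.151 s

0.151


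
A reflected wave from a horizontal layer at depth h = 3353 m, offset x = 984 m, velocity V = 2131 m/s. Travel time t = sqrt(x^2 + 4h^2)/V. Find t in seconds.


x^2 + 4h^2 = 984^2 + 4*3353^2 = 968256 + 44970436 = 45938692
sqrt(45938692) = 6777.8088
t = 6777.8088 / 2131 = 3.1806 s

3.1806


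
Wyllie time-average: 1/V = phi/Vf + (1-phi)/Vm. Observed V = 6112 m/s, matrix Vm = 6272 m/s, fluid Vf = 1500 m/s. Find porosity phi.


1/V - 1/Vm = 1/6112 - 1/6272 = 4.17e-06
1/Vf - 1/Vm = 1/1500 - 1/6272 = 0.00050723
phi = 4.17e-06 / 0.00050723 = 0.0082

0.0082


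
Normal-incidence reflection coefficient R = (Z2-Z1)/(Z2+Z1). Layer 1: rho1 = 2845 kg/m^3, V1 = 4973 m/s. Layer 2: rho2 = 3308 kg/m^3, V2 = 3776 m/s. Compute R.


Z1 = 2845 * 4973 = 14148185
Z2 = 3308 * 3776 = 12491008
R = (12491008 - 14148185) / (12491008 + 14148185) = -1657177 / 26639193 = -0.0622

-0.0622


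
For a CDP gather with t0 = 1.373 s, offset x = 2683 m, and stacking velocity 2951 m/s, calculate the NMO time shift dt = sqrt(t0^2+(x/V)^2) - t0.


x/Vnmo = 2683/2951 = 0.909183
(x/Vnmo)^2 = 0.826614
t0^2 = 1.885129
sqrt(1.885129 + 0.826614) = 1.646737
dt = 1.646737 - 1.373 = 0.273737

0.273737
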